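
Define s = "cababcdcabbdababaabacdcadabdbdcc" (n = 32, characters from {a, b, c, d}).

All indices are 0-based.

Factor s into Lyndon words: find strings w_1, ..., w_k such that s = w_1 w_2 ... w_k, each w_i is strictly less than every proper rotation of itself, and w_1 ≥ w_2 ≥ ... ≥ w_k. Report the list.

["c", "ababcdcabbd", "ab", "ab", "aabacdcadabdbdcc"]

emit factor 1: 'c' (i=0, period=1)
emit factor 2: 'ababcdcabbd' (i=1, period=11)
emit factor 3: 'ab' (i=12, period=2)
emit factor 4: 'ab' (i=14, period=2)
emit factor 5: 'aabacdcadabdbdcc' (i=16, period=16)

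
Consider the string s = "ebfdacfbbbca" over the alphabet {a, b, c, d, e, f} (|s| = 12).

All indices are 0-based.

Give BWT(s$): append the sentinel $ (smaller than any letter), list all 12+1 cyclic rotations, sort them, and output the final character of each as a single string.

rank  rotation       last
    0  $ebfdacfbbbca  a
    1  a$ebfdacfbbbc  c
    2  acfbbbca$ebfd  d
    3  bbbca$ebfdacf  f
    4  bbca$ebfdacfb  b
    5  bca$ebfdacfbb  b
    6  bfdacfbbbca$e  e
    7  ca$ebfdacfbbb  b
    8  cfbbbca$ebfda  a
    9  dacfbbbca$ebf  f
   10  ebfdacfbbbca$  $
   11  fbbbca$ebfdac  c
   12  fdacfbbbca$eb  b

acdfbbebaf$cb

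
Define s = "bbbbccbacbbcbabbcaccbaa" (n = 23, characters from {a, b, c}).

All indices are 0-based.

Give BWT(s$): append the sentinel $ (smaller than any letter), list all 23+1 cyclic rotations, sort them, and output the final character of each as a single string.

aabbbcccc$bacbbbbbcbcaab

rank  rotation                  last
    0  $bbbbccbacbbcbabbcaccbaa  a
    1  a$bbbbccbacbbcbabbcaccba  a
    2  aa$bbbbccbacbbcbabbcaccb  b
    3  abbcaccbaa$bbbbccbacbbcb  b
    4  acbbcbabbcaccbaa$bbbbccb  b
    5  accbaa$bbbbccbacbbcbabbc  c
    6  baa$bbbbccbacbbcbabbcacc  c
    7  babbcaccbaa$bbbbccbacbbc  c
    8  bacbbcbabbcaccbaa$bbbbcc  c
    9  bbbbccbacbbcbabbcaccbaa$  $
   10  bbbccbacbbcbabbcaccbaa$b  b
   11  bbcaccbaa$bbbbccbacbbcba  a
   12  bbcbabbcaccbaa$bbbbccbac  c
   13  bbccbacbbcbabbcaccbaa$bb  b
   14  bcaccbaa$bbbbccbacbbcbab  b
   15  bcbabbcaccbaa$bbbbccbacb  b
   16  bccbacbbcbabbcaccbaa$bbb  b
   17  caccbaa$bbbbccbacbbcbabb  b
   18  cbaa$bbbbccbacbbcbabbcac  c
   19  cbabbcaccbaa$bbbbccbacbb  b
   20  cbacbbcbabbcaccbaa$bbbbc  c
   21  cbbcbabbcaccbaa$bbbbccba  a
   22  ccbaa$bbbbccbacbbcbabbca  a
   23  ccbacbbcbabbcaccbaa$bbbb  b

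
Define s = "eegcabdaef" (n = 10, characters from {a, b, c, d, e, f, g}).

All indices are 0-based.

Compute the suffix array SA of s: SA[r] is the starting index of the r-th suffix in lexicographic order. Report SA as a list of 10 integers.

sorted suffixes:
  #0 SA[0]=4  'abdaef'
  #1 SA[1]=7  'aef'
  #2 SA[2]=5  'bdaef'
  #3 SA[3]=3  'cabdaef'
  #4 SA[4]=6  'daef'
  #5 SA[5]=0  'eegcabdaef'
  #6 SA[6]=8  'ef'
  #7 SA[7]=1  'egcabdaef'
  #8 SA[8]=9  'f'
  #9 SA[9]=2  'gcabdaef'

[4, 7, 5, 3, 6, 0, 8, 1, 9, 2]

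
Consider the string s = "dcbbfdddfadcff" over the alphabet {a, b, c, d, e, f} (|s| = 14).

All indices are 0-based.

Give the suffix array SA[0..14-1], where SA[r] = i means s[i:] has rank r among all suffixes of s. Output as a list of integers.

[9, 2, 3, 1, 11, 0, 10, 5, 6, 7, 13, 8, 4, 12]

rank→(start, suffix):
  0 → (9, 'adcff')
  1 → (2, 'bbfdddfadcff')
  2 → (3, 'bfdddfadcff')
  3 → (1, 'cbbfdddfadcff')
  4 → (11, 'cff')
  5 → (0, 'dcbbfdddfadcff')
  6 → (10, 'dcff')
  7 → (5, 'dddfadcff')
  8 → (6, 'ddfadcff')
  9 → (7, 'dfadcff')
  10 → (13, 'f')
  11 → (8, 'fadcff')
  12 → (4, 'fdddfadcff')
  13 → (12, 'ff')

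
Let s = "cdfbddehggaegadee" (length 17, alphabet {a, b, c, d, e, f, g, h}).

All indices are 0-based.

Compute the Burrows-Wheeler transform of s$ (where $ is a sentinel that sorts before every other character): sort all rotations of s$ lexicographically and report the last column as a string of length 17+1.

eggf$badcedaddeghe

rank  rotation            last
    0  $cdfbddehggaegadee  e
    1  adee$cdfbddehggaeg  g
    2  aegadee$cdfbddehgg  g
    3  bddehggaegadee$cdf  f
    4  cdfbddehggaegadee$  $
    5  ddehggaegadee$cdfb  b
    6  dee$cdfbddehggaega  a
    7  dehggaegadee$cdfbd  d
    8  dfbddehggaegadee$c  c
    9  e$cdfbddehggaegade  e
   10  ee$cdfbddehggaegad  d
   11  egadee$cdfbddehgga  a
   12  ehggaegadee$cdfbdd  d
   13  fbddehggaegadee$cd  d
   14  gadee$cdfbddehggae  e
   15  gaegadee$cdfbddehg  g
   16  ggaegadee$cdfbddeh  h
   17  hggaegadee$cdfbdde  e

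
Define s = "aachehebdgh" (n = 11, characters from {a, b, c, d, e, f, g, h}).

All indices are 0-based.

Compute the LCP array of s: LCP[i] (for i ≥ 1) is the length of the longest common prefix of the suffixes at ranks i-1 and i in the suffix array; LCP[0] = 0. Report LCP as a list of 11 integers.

[0, 1, 0, 0, 0, 0, 1, 0, 0, 1, 2]

sorted suffixes:
  #0 SA[0]=0  'aachehebdgh'
  #1 SA[1]=1  'achehebdgh'
  #2 SA[2]=7  'bdgh'
  #3 SA[3]=2  'chehebdgh'
  #4 SA[4]=8  'dgh'
  #5 SA[5]=6  'ebdgh'
  #6 SA[6]=4  'ehebdgh'
  #7 SA[7]=9  'gh'
  #8 SA[8]=10  'h'
  #9 SA[9]=5  'hebdgh'
  #10 SA[10]=3  'hehebdgh'

SA = [0, 1, 7, 2, 8, 6, 4, 9, 10, 5, 3]
[i] adj suffixes → lcp
  [1] 0/1 → 1 ('a')
  [2] 1/7 → 0 ('')
  [3] 7/2 → 0 ('')
  [4] 2/8 → 0 ('')
  [5] 8/6 → 0 ('')
  [6] 6/4 → 1 ('e')
  [7] 4/9 → 0 ('')
  [8] 9/10 → 0 ('')
  [9] 10/5 → 1 ('h')
  [10] 5/3 → 2 ('he')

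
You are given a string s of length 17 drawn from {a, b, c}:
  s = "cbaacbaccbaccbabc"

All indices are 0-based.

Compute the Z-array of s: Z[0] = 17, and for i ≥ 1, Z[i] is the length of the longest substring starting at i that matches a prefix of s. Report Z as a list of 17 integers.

[17, 0, 0, 0, 3, 0, 0, 1, 3, 0, 0, 1, 3, 0, 0, 0, 1]

Z[0]=17
i=1: outside box; Z[1]=0
i=2: outside box; Z[2]=0
i=3: outside box; Z[3]=0
i=4: outside box; Z[4]=3 extend→box=[4,7)
i=5: min(r-i=2, Z[1]=0)=0; Z[5]=0
i=6: min(r-i=1, Z[2]=0)=0; Z[6]=0
i=7: outside box; Z[7]=1 extend→box=[7,8)
i=8: outside box; Z[8]=3 extend→box=[8,11)
i=9: min(r-i=2, Z[1]=0)=0; Z[9]=0
i=10: min(r-i=1, Z[2]=0)=0; Z[10]=0
i=11: outside box; Z[11]=1 extend→box=[11,12)
i=12: outside box; Z[12]=3 extend→box=[12,15)
i=13: min(r-i=2, Z[1]=0)=0; Z[13]=0
i=14: min(r-i=1, Z[2]=0)=0; Z[14]=0
i=15: outside box; Z[15]=0
i=16: outside box; Z[16]=1 extend→box=[16,17)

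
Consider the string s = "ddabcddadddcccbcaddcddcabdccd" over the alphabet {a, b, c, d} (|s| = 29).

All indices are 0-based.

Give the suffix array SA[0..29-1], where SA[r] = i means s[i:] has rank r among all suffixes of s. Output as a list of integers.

[2, 23, 16, 7, 14, 3, 24, 22, 15, 13, 12, 11, 26, 27, 4, 19, 28, 1, 6, 21, 10, 25, 18, 0, 5, 20, 9, 17, 8]

rank | idx | suffix
   0 |   2 | abcddadddcccbcaddcddcabdccd
   1 |  23 | abdccd
   2 |  16 | addcddcabdccd
   3 |   7 | adddcccbcaddcddcabdccd
   4 |  14 | bcaddcddcabdccd
   5 |   3 | bcddadddcccbcaddcddcabdccd
   6 |  24 | bdccd
   7 |  22 | cabdccd
   8 |  15 | caddcddcabdccd
   9 |  13 | cbcaddcddcabdccd
  10 |  12 | ccbcaddcddcabdccd
  11 |  11 | cccbcaddcddcabdccd
  12 |  26 | ccd
  13 |  27 | cd
  14 |   4 | cddadddcccbcaddcddcabdccd
  15 |  19 | cddcabdccd
  16 |  28 | d
  17 |   1 | dabcddadddcccbcaddcddcabdccd
  18 |   6 | dadddcccbcaddcddcabdccd
  19 |  21 | dcabdccd
  20 |  10 | dcccbcaddcddcabdccd
  21 |  25 | dccd
  22 |  18 | dcddcabdccd
  23 |   0 | ddabcddadddcccbcaddcddcabdccd
  24 |   5 | ddadddcccbcaddcddcabdccd
  25 |  20 | ddcabdccd
  26 |   9 | ddcccbcaddcddcabdccd
  27 |  17 | ddcddcabdccd
  28 |   8 | dddcccbcaddcddcabdccd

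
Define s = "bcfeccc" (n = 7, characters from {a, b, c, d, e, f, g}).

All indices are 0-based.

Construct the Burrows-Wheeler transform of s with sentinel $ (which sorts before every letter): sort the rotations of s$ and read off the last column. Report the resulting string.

c$ccebfc

rank  rotation  last
    0  $bcfeccc  c
    1  bcfeccc$  $
    2  c$bcfecc  c
    3  cc$bcfec  c
    4  ccc$bcfe  e
    5  cfeccc$b  b
    6  eccc$bcf  f
    7  feccc$bc  c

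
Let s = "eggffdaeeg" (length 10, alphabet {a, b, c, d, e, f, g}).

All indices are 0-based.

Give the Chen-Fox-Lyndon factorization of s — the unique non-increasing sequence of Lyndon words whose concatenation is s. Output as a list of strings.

["eggff", "d", "aeeg"]

emit factor 1: 'eggff' (i=0, period=5)
emit factor 2: 'd' (i=5, period=1)
emit factor 3: 'aeeg' (i=6, period=4)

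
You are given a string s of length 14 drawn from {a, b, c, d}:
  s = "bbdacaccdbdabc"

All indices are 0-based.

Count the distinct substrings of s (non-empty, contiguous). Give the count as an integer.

91

rank→(start, suffix):
  0 → (11, 'abc')
  1 → (3, 'acaccdbdabc')
  2 → (5, 'accdbdabc')
  3 → (0, 'bbdacaccdbdabc')
  4 → (12, 'bc')
  5 → (9, 'bdabc')
  6 → (1, 'bdacaccdbdabc')
  7 → (13, 'c')
  8 → (4, 'caccdbdabc')
  9 → (6, 'ccdbdabc')
  10 → (7, 'cdbdabc')
  11 → (10, 'dabc')
  12 → (2, 'dacaccdbdabc')
  13 → (8, 'dbdabc')

SA = [11, 3, 5, 0, 12, 9, 1, 13, 4, 6, 7, 10, 2, 8]
rank  pair      lcp
   1  s[11:],s[3:]  1  'a'
   2  s[3:],s[5:]  2  'ac'
   3  s[5:],s[0:]  0  ''
   4  s[0:],s[12:]  1  'b'
   5  s[12:],s[9:]  1  'b'
   6  s[9:],s[1:]  3  'bda'
   7  s[1:],s[13:]  0  ''
   8  s[13:],s[4:]  1  'c'
   9  s[4:],s[6:]  1  'c'
  10  s[6:],s[7:]  1  'c'
  11  s[7:],s[10:]  0  ''
  12  s[10:],s[2:]  2  'da'
  13  s[2:],s[8:]  1  'd'

n(n+1)/2 = 14·15/2 = 105
Σ LCP = 0 + 1 + 2 + 0 + 1 + 1 + 3 + 0 + 1 + 1 + 1 + 0 + 2 + 1 = 14
distinct = 105 − 14 = 91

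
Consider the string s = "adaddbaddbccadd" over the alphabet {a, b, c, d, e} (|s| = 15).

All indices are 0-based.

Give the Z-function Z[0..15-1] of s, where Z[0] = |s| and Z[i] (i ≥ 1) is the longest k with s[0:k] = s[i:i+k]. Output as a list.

Z[0]=15
i=1: outside box; Z[1]=0
i=2: outside box; Z[2]=2 scan→box=[2,4)
i=3: min(r-i=1, Z[1]=0)=0; Z[3]=0
i=4: outside box; Z[4]=0
i=5: outside box; Z[5]=0
i=6: outside box; Z[6]=2 scan→box=[6,8)
i=7: min(r-i=1, Z[1]=0)=0; Z[7]=0
i=8: outside box; Z[8]=0
i=9: outside box; Z[9]=0
i=10: outside box; Z[10]=0
i=11: outside box; Z[11]=0
i=12: outside box; Z[12]=2 scan→box=[12,14)
i=13: min(r-i=1, Z[1]=0)=0; Z[13]=0
i=14: outside box; Z[14]=0

[15, 0, 2, 0, 0, 0, 2, 0, 0, 0, 0, 0, 2, 0, 0]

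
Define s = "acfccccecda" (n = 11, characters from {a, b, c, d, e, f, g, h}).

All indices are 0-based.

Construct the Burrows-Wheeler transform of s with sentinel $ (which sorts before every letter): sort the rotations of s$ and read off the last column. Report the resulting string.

rank  rotation      last
    0  $acfccccecda  a
    1  a$acfccccecd  d
    2  acfccccecda$  $
    3  ccccecda$acf  f
    4  cccecda$acfc  c
    5  ccecda$acfcc  c
    6  cda$acfcccce  e
    7  cecda$acfccc  c
    8  cfccccecda$a  a
    9  da$acfccccec  c
   10  ecda$acfcccc  c
   11  fccccecda$ac  c

ad$fccecaccc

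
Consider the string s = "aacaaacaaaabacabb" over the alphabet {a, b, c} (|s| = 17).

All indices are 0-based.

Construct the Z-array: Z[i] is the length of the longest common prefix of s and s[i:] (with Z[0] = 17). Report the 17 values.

Z[0]=17
i=1: fresh scan; Z[1]=1 extend→box=[1,2)
i=2: fresh scan; Z[2]=0
i=3: fresh scan; Z[3]=2 extend→box=[3,5)
i=4: min(r-i=1, Z[1]=1)=1; Z[4]=6 extend→box=[4,10)
i=5: min(r-i=5, Z[1]=1)=1; Z[5]=1
i=6: min(r-i=4, Z[2]=0)=0; Z[6]=0
i=7: min(r-i=3, Z[3]=2)=2; Z[7]=2
i=8: min(r-i=2, Z[4]=6)=2; Z[8]=2
i=9: min(r-i=1, Z[5]=1)=1; Z[9]=2 extend→box=[9,11)
i=10: min(r-i=1, Z[1]=1)=1; Z[10]=1
i=11: fresh scan; Z[11]=0
i=12: fresh scan; Z[12]=1 extend→box=[12,13)
i=13: fresh scan; Z[13]=0
i=14: fresh scan; Z[14]=1 extend→box=[14,15)
i=15: fresh scan; Z[15]=0
i=16: fresh scan; Z[16]=0

[17, 1, 0, 2, 6, 1, 0, 2, 2, 2, 1, 0, 1, 0, 1, 0, 0]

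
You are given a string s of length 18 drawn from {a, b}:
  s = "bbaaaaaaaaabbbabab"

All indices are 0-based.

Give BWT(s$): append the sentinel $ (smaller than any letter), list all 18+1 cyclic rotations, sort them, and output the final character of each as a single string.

bbaaaaaaabbaabab$ba

rank  rotation             last
    0  $bbaaaaaaaaabbbabab  b
    1  aaaaaaaaabbbabab$bb  b
    2  aaaaaaaabbbabab$bba  a
    3  aaaaaaabbbabab$bbaa  a
    4  aaaaaabbbabab$bbaaa  a
    5  aaaaabbbabab$bbaaaa  a
    6  aaaabbbabab$bbaaaaa  a
    7  aaabbbabab$bbaaaaaa  a
    8  aabbbabab$bbaaaaaaa  a
    9  ab$bbaaaaaaaaabbbab  b
   10  abab$bbaaaaaaaaabbb  b
   11  abbbabab$bbaaaaaaaa  a
   12  b$bbaaaaaaaaabbbaba  a
   13  baaaaaaaaabbbabab$b  b
   14  bab$bbaaaaaaaaabbba  a
   15  babab$bbaaaaaaaaabb  b
   16  bbaaaaaaaaabbbabab$  $
   17  bbabab$bbaaaaaaaaab  b
   18  bbbabab$bbaaaaaaaaa  a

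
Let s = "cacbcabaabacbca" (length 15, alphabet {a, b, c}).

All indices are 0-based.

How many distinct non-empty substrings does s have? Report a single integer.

94

rank→(start, suffix):
  0 → (14, 'a')
  1 → (7, 'aabacbca')
  2 → (5, 'abaabacbca')
  3 → (8, 'abacbca')
  4 → (10, 'acbca')
  5 → (1, 'acbcabaabacbca')
  6 → (6, 'baabacbca')
  7 → (9, 'bacbca')
  8 → (12, 'bca')
  9 → (3, 'bcabaabacbca')
  10 → (13, 'ca')
  11 → (4, 'cabaabacbca')
  12 → (0, 'cacbcabaabacbca')
  13 → (11, 'cbca')
  14 → (2, 'cbcabaabacbca')

SA = [14, 7, 5, 8, 10, 1, 6, 9, 12, 3, 13, 4, 0, 11, 2]
[i] adj suffixes → lcp
  [1] 14/7 → 1 ('a')
  [2] 7/5 → 1 ('a')
  [3] 5/8 → 3 ('aba')
  [4] 8/10 → 1 ('a')
  [5] 10/1 → 5 ('acbca')
  [6] 1/6 → 0 ('')
  [7] 6/9 → 2 ('ba')
  [8] 9/12 → 1 ('b')
  [9] 12/3 → 3 ('bca')
  [10] 3/13 → 0 ('')
  [11] 13/4 → 2 ('ca')
  [12] 4/0 → 2 ('ca')
  [13] 0/11 → 1 ('c')
  [14] 11/2 → 4 ('cbca')

n(n+1)/2 = 15·16/2 = 120
Σ LCP = 0 + 1 + 1 + 3 + 1 + 5 + 0 + 2 + 1 + 3 + 0 + 2 + 2 + 1 + 4 = 26
distinct = 120 − 26 = 94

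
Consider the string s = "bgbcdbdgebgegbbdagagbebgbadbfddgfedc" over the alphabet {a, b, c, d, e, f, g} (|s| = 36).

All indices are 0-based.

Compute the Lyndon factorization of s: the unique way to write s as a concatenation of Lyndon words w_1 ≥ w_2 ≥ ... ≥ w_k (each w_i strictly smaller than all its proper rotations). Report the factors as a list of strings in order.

emit factor 1: 'bg' (i=0, period=2)
emit factor 2: 'bcdbdgebgeg' (i=2, period=11)
emit factor 3: 'bbd' (i=13, period=3)
emit factor 4: 'agagbebgb' (i=16, period=9)
emit factor 5: 'adbfddgfedc' (i=25, period=11)

["bg", "bcdbdgebgeg", "bbd", "agagbebgb", "adbfddgfedc"]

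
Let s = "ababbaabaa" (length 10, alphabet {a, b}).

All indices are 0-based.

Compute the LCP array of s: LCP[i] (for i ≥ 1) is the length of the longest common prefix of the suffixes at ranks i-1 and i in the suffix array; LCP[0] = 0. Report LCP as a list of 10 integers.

[0, 1, 2, 1, 3, 2, 0, 3, 2, 1]

rank | idx | suffix
   0 |   9 | a
   1 |   8 | aa
   2 |   5 | aabaa
   3 |   6 | abaa
   4 |   0 | ababbaabaa
   5 |   2 | abbaabaa
   6 |   7 | baa
   7 |   4 | baabaa
   8 |   1 | babbaabaa
   9 |   3 | bbaabaa

SA = [9, 8, 5, 6, 0, 2, 7, 4, 1, 3]
rank  pair      lcp
   1  s[9:],s[8:]  1  'a'
   2  s[8:],s[5:]  2  'aa'
   3  s[5:],s[6:]  1  'a'
   4  s[6:],s[0:]  3  'aba'
   5  s[0:],s[2:]  2  'ab'
   6  s[2:],s[7:]  0  ''
   7  s[7:],s[4:]  3  'baa'
   8  s[4:],s[1:]  2  'ba'
   9  s[1:],s[3:]  1  'b'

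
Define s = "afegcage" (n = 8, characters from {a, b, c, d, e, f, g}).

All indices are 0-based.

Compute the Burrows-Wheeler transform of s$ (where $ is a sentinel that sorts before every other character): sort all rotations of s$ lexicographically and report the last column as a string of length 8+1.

e$cggfaea

rank  rotation   last
    0  $afegcage  e
    1  afegcage$  $
    2  age$afegc  c
    3  cage$afeg  g
    4  e$afegcag  g
    5  egcage$af  f
    6  fegcage$a  a
    7  gcage$afe  e
    8  ge$afegca  a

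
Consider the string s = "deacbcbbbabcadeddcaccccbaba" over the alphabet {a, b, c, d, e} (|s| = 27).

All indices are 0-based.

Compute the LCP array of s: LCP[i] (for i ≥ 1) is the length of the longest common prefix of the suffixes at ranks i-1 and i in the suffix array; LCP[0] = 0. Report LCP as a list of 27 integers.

[0, 1, 2, 1, 2, 1, 0, 2, 3, 1, 2, 1, 2, 0, 2, 1, 2, 2, 1, 2, 3, 0, 1, 1, 2, 0, 1]

sorted suffixes:
  #0 SA[0]=26  'a'
  #1 SA[1]=24  'aba'
  #2 SA[2]=9  'abcadeddcaccccbaba'
  #3 SA[3]=2  'acbcbbbabcadeddcaccccbaba'
  #4 SA[4]=18  'accccbaba'
  #5 SA[5]=12  'adeddcaccccbaba'
  #6 SA[6]=25  'ba'
  #7 SA[7]=23  'baba'
  #8 SA[8]=8  'babcadeddcaccccbaba'
  #9 SA[9]=7  'bbabcadeddcaccccbaba'
  #10 SA[10]=6  'bbbabcadeddcaccccbaba'
  #11 SA[11]=10  'bcadeddcaccccbaba'
  #12 SA[12]=4  'bcbbbabcadeddcaccccbaba'
  #13 SA[13]=17  'caccccbaba'
  #14 SA[14]=11  'cadeddcaccccbaba'
  #15 SA[15]=22  'cbaba'
  #16 SA[16]=5  'cbbbabcadeddcaccccbaba'
  #17 SA[17]=3  'cbcbbbabcadeddcaccccbaba'
  #18 SA[18]=21  'ccbaba'
  #19 SA[19]=20  'cccbaba'
  #20 SA[20]=19  'ccccbaba'
  #21 SA[21]=16  'dcaccccbaba'
  #22 SA[22]=15  'ddcaccccbaba'
  #23 SA[23]=0  'deacbcbbbabcadeddcaccccbaba'
  #24 SA[24]=13  'deddcaccccbaba'
  #25 SA[25]=1  'eacbcbbbabcadeddcaccccbaba'
  #26 SA[26]=14  'eddcaccccbaba'

SA = [26, 24, 9, 2, 18, 12, 25, 23, 8, 7, 6, 10, 4, 17, 11, 22, 5, 3, 21, 20, 19, 16, 15, 0, 13, 1, 14]
rank  pair      lcp
   1  s[26:],s[24:]  1  'a'
   2  s[24:],s[9:]  2  'ab'
   3  s[9:],s[2:]  1  'a'
   4  s[2:],s[18:]  2  'ac'
   5  s[18:],s[12:]  1  'a'
   6  s[12:],s[25:]  0  ''
   7  s[25:],s[23:]  2  'ba'
   8  s[23:],s[8:]  3  'bab'
   9  s[8:],s[7:]  1  'b'
  10  s[7:],s[6:]  2  'bb'
  11  s[6:],s[10:]  1  'b'
  12  s[10:],s[4:]  2  'bc'
  13  s[4:],s[17:]  0  ''
  14  s[17:],s[11:]  2  'ca'
  15  s[11:],s[22:]  1  'c'
  16  s[22:],s[5:]  2  'cb'
  17  s[5:],s[3:]  2  'cb'
  18  s[3:],s[21:]  1  'c'
  19  s[21:],s[20:]  2  'cc'
  20  s[20:],s[19:]  3  'ccc'
  21  s[19:],s[16:]  0  ''
  22  s[16:],s[15:]  1  'd'
  23  s[15:],s[0:]  1  'd'
  24  s[0:],s[13:]  2  'de'
  25  s[13:],s[1:]  0  ''
  26  s[1:],s[14:]  1  'e'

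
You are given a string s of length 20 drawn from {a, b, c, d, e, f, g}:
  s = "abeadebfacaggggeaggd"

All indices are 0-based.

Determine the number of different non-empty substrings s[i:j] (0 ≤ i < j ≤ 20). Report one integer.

rank→(start, suffix):
  0 → (0, 'abeadebfacaggggeaggd')
  1 → (8, 'acaggggeaggd')
  2 → (3, 'adebfacaggggeaggd')
  3 → (16, 'aggd')
  4 → (10, 'aggggeaggd')
  5 → (1, 'beadebfacaggggeaggd')
  6 → (6, 'bfacaggggeaggd')
  7 → (9, 'caggggeaggd')
  8 → (19, 'd')
  9 → (4, 'debfacaggggeaggd')
  10 → (2, 'eadebfacaggggeaggd')
  11 → (15, 'eaggd')
  12 → (5, 'ebfacaggggeaggd')
  13 → (7, 'facaggggeaggd')
  14 → (18, 'gd')
  15 → (14, 'geaggd')
  16 → (17, 'ggd')
  17 → (13, 'ggeaggd')
  18 → (12, 'gggeaggd')
  19 → (11, 'ggggeaggd')

SA = [0, 8, 3, 16, 10, 1, 6, 9, 19, 4, 2, 15, 5, 7, 18, 14, 17, 13, 12, 11]
rank  pair      lcp
   1  s[0:],s[8:]  1  'a'
   2  s[8:],s[3:]  1  'a'
   3  s[3:],s[16:]  1  'a'
   4  s[16:],s[10:]  3  'agg'
   5  s[10:],s[1:]  0  ''
   6  s[1:],s[6:]  1  'b'
   7  s[6:],s[9:]  0  ''
   8  s[9:],s[19:]  0  ''
   9  s[19:],s[4:]  1  'd'
  10  s[4:],s[2:]  0  ''
  11  s[2:],s[15:]  2  'ea'
  12  s[15:],s[5:]  1  'e'
  13  s[5:],s[7:]  0  ''
  14  s[7:],s[18:]  0  ''
  15  s[18:],s[14:]  1  'g'
  16  s[14:],s[17:]  1  'g'
  17  s[17:],s[13:]  2  'gg'
  18  s[13:],s[12:]  2  'gg'
  19  s[12:],s[11:]  3  'ggg'

n(n+1)/2 = 20·21/2 = 210
Σ LCP = 0 + 1 + 1 + 1 + 3 + 0 + 1 + 0 + 0 + 1 + 0 + 2 + 1 + 0 + 0 + 1 + 1 + 2 + 2 + 3 = 20
distinct = 210 − 20 = 190

190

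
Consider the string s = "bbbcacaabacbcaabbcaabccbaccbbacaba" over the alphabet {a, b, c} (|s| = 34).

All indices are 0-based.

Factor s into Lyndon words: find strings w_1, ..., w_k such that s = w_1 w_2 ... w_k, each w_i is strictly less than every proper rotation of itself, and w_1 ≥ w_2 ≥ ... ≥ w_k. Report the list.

["bbbc", "ac", "aabacbcaabbcaabccbaccbbacab", "a"]

emit factor 1: 'bbbc' (i=0, period=4)
emit factor 2: 'ac' (i=4, period=2)
emit factor 3: 'aabacbcaabbcaabccbaccbbacab' (i=6, period=27)
emit factor 4: 'a' (i=33, period=1)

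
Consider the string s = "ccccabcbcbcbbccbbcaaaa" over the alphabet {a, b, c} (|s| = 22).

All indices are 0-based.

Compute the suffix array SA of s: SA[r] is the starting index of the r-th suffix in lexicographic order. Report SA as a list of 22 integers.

[21, 20, 19, 18, 4, 15, 11, 16, 9, 7, 5, 12, 17, 3, 14, 10, 8, 6, 2, 13, 1, 0]

sorted suffixes:
  #0 SA[0]=21  'a'
  #1 SA[1]=20  'aa'
  #2 SA[2]=19  'aaa'
  #3 SA[3]=18  'aaaa'
  #4 SA[4]=4  'abcbcbcbbccbbcaaaa'
  #5 SA[5]=15  'bbcaaaa'
  #6 SA[6]=11  'bbccbbcaaaa'
  #7 SA[7]=16  'bcaaaa'
  #8 SA[8]=9  'bcbbccbbcaaaa'
  #9 SA[9]=7  'bcbcbbccbbcaaaa'
  #10 SA[10]=5  'bcbcbcbbccbbcaaaa'
  #11 SA[11]=12  'bccbbcaaaa'
  #12 SA[12]=17  'caaaa'
  #13 SA[13]=3  'cabcbcbcbbccbbcaaaa'
  #14 SA[14]=14  'cbbcaaaa'
  #15 SA[15]=10  'cbbccbbcaaaa'
  #16 SA[16]=8  'cbcbbccbbcaaaa'
  #17 SA[17]=6  'cbcbcbbccbbcaaaa'
  #18 SA[18]=2  'ccabcbcbcbbccbbcaaaa'
  #19 SA[19]=13  'ccbbcaaaa'
  #20 SA[20]=1  'cccabcbcbcbbccbbcaaaa'
  #21 SA[21]=0  'ccccabcbcbcbbccbbcaaaa'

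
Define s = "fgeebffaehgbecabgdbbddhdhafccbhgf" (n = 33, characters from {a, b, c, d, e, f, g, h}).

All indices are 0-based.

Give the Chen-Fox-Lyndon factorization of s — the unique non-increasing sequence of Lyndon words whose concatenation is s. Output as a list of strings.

["fg", "e", "e", "bff", "aehgbec", "abgdbbddhdhafccbhgf"]

emit factor 1: 'fg' (i=0, period=2)
emit factor 2: 'e' (i=2, period=1)
emit factor 3: 'e' (i=3, period=1)
emit factor 4: 'bff' (i=4, period=3)
emit factor 5: 'aehgbec' (i=7, period=7)
emit factor 6: 'abgdbbddhdhafccbhgf' (i=14, period=19)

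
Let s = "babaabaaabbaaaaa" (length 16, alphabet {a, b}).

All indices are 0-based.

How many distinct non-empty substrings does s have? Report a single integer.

101

rank→(start, suffix):
  0 → (15, 'a')
  1 → (14, 'aa')
  2 → (13, 'aaa')
  3 → (12, 'aaaa')
  4 → (11, 'aaaaa')
  5 → (6, 'aaabbaaaaa')
  6 → (3, 'aabaaabbaaaaa')
  7 → (7, 'aabbaaaaa')
  8 → (4, 'abaaabbaaaaa')
  9 → (1, 'abaabaaabbaaaaa')
  10 → (8, 'abbaaaaa')
  11 → (10, 'baaaaa')
  12 → (5, 'baaabbaaaaa')
  13 → (2, 'baabaaabbaaaaa')
  14 → (0, 'babaabaaabbaaaaa')
  15 → (9, 'bbaaaaa')

SA = [15, 14, 13, 12, 11, 6, 3, 7, 4, 1, 8, 10, 5, 2, 0, 9]
rank  pair      lcp
   1  s[15:],s[14:]  1  'a'
   2  s[14:],s[13:]  2  'aa'
   3  s[13:],s[12:]  3  'aaa'
   4  s[12:],s[11:]  4  'aaaa'
   5  s[11:],s[6:]  3  'aaa'
   6  s[6:],s[3:]  2  'aa'
   7  s[3:],s[7:]  3  'aab'
   8  s[7:],s[4:]  1  'a'
   9  s[4:],s[1:]  4  'abaa'
  10  s[1:],s[8:]  2  'ab'
  11  s[8:],s[10:]  0  ''
  12  s[10:],s[5:]  4  'baaa'
  13  s[5:],s[2:]  3  'baa'
  14  s[2:],s[0:]  2  'ba'
  15  s[0:],s[9:]  1  'b'

n(n+1)/2 = 16·17/2 = 136
Σ LCP = 0 + 1 + 2 + 3 + 4 + 3 + 2 + 3 + 1 + 4 + 2 + 0 + 4 + 3 + 2 + 1 = 35
distinct = 136 − 35 = 101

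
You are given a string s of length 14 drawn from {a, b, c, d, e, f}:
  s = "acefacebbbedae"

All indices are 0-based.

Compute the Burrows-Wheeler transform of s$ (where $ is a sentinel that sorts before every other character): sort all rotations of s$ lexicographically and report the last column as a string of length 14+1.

rank  rotation         last
    0  $acefacebbbedae  e
    1  acebbbedae$acef  f
    2  acefacebbbedae$  $
    3  ae$acefacebbbed  d
    4  bbbedae$aceface  e
    5  bbedae$acefaceb  b
    6  bedae$acefacebb  b
    7  cebbbedae$acefa  a
    8  cefacebbbedae$a  a
    9  dae$acefacebbbe  e
   10  e$acefacebbbeda  a
   11  ebbbedae$acefac  c
   12  edae$acefacebbb  b
   13  efacebbbedae$ac  c
   14  facebbbedae$ace  e

ef$debbaaeacbce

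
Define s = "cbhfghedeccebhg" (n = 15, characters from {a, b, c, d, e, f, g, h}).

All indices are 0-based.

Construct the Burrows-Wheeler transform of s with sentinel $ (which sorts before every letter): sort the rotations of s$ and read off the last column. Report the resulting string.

gce$ececdhhhfgbb

rank  rotation          last
    0  $cbhfghedeccebhg  g
    1  bhfghedeccebhg$c  c
    2  bhg$cbhfghedecce  e
    3  cbhfghedeccebhg$  $
    4  ccebhg$cbhfghede  e
    5  cebhg$cbhfghedec  c
    6  deccebhg$cbhfghe  e
    7  ebhg$cbhfghedecc  c
    8  eccebhg$cbhfghed  d
    9  edeccebhg$cbhfgh  h
   10  fghedeccebhg$cbh  h
   11  g$cbhfghedeccebh  h
   12  ghedeccebhg$cbhf  f
   13  hedeccebhg$cbhfg  g
   14  hfghedeccebhg$cb  b
   15  hg$cbhfghedecceb  b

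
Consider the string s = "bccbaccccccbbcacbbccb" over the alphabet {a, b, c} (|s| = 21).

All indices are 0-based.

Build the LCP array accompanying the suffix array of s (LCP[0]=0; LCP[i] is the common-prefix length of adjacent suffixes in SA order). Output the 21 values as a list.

rank | idx | suffix
   0 |  14 | acbbccb
   1 |   4 | accccccbbcacbbccb
   2 |  20 | b
   3 |   3 | baccccccbbcacbbccb
   4 |  11 | bbcacbbccb
   5 |  16 | bbccb
   6 |  12 | bcacbbccb
   7 |  17 | bccb
   8 |   0 | bccbaccccccbbcacbbccb
   9 |  13 | cacbbccb
  10 |  19 | cb
  11 |   2 | cbaccccccbbcacbbccb
  12 |  10 | cbbcacbbccb
  13 |  15 | cbbccb
  14 |  18 | ccb
  15 |   1 | ccbaccccccbbcacbbccb
  16 |   9 | ccbbcacbbccb
  17 |   8 | cccbbcacbbccb
  18 |   7 | ccccbbcacbbccb
  19 |   6 | cccccbbcacbbccb
  20 |   5 | ccccccbbcacbbccb

SA = [14, 4, 20, 3, 11, 16, 12, 17, 0, 13, 19, 2, 10, 15, 18, 1, 9, 8, 7, 6, 5]
rank  pair      lcp
   1  s[14:],s[4:]  2  'ac'
   2  s[4:],s[20:]  0  ''
   3  s[20:],s[3:]  1  'b'
   4  s[3:],s[11:]  1  'b'
   5  s[11:],s[16:]  3  'bbc'
   6  s[16:],s[12:]  1  'b'
   7  s[12:],s[17:]  2  'bc'
   8  s[17:],s[0:]  4  'bccb'
   9  s[0:],s[13:]  0  ''
  10  s[13:],s[19:]  1  'c'
  11  s[19:],s[2:]  2  'cb'
  12  s[2:],s[10:]  2  'cb'
  13  s[10:],s[15:]  4  'cbbc'
  14  s[15:],s[18:]  1  'c'
  15  s[18:],s[1:]  3  'ccb'
  16  s[1:],s[9:]  3  'ccb'
  17  s[9:],s[8:]  2  'cc'
  18  s[8:],s[7:]  3  'ccc'
  19  s[7:],s[6:]  4  'cccc'
  20  s[6:],s[5:]  5  'ccccc'

[0, 2, 0, 1, 1, 3, 1, 2, 4, 0, 1, 2, 2, 4, 1, 3, 3, 2, 3, 4, 5]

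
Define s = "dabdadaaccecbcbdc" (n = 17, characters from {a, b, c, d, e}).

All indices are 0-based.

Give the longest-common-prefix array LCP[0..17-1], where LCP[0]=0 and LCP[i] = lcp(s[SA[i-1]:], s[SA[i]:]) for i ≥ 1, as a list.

[0, 1, 1, 1, 0, 1, 2, 0, 1, 2, 1, 1, 0, 2, 2, 1, 0]

sorted suffixes:
  #0 SA[0]=6  'aaccecbcbdc'
  #1 SA[1]=1  'abdadaaccecbcbdc'
  #2 SA[2]=7  'accecbcbdc'
  #3 SA[3]=4  'adaaccecbcbdc'
  #4 SA[4]=12  'bcbdc'
  #5 SA[5]=2  'bdadaaccecbcbdc'
  #6 SA[6]=14  'bdc'
  #7 SA[7]=16  'c'
  #8 SA[8]=11  'cbcbdc'
  #9 SA[9]=13  'cbdc'
  #10 SA[10]=8  'ccecbcbdc'
  #11 SA[11]=9  'cecbcbdc'
  #12 SA[12]=5  'daaccecbcbdc'
  #13 SA[13]=0  'dabdadaaccecbcbdc'
  #14 SA[14]=3  'dadaaccecbcbdc'
  #15 SA[15]=15  'dc'
  #16 SA[16]=10  'ecbcbdc'

SA = [6, 1, 7, 4, 12, 2, 14, 16, 11, 13, 8, 9, 5, 0, 3, 15, 10]
[i] adj suffixes → lcp
  [1] 6/1 → 1 ('a')
  [2] 1/7 → 1 ('a')
  [3] 7/4 → 1 ('a')
  [4] 4/12 → 0 ('')
  [5] 12/2 → 1 ('b')
  [6] 2/14 → 2 ('bd')
  [7] 14/16 → 0 ('')
  [8] 16/11 → 1 ('c')
  [9] 11/13 → 2 ('cb')
  [10] 13/8 → 1 ('c')
  [11] 8/9 → 1 ('c')
  [12] 9/5 → 0 ('')
  [13] 5/0 → 2 ('da')
  [14] 0/3 → 2 ('da')
  [15] 3/15 → 1 ('d')
  [16] 15/10 → 0 ('')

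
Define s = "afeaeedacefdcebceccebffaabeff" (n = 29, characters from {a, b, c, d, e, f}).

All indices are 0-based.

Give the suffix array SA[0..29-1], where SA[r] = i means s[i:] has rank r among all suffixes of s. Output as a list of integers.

rank | idx | suffix
   0 |  23 | aabeff
   1 |  24 | abeff
   2 |   7 | acefdcebceccebffaabeff
   3 |   3 | aeedacefdcebceccebffaabeff
   4 |   0 | afeaeedacefdcebceccebffaabeff
   5 |  14 | bceccebffaabeff
   6 |  25 | beff
   7 |  20 | bffaabeff
   8 |  17 | ccebffaabeff
   9 |  12 | cebceccebffaabeff
  10 |  18 | cebffaabeff
  11 |  15 | ceccebffaabeff
  12 |   8 | cefdcebceccebffaabeff
  13 |   6 | dacefdcebceccebffaabeff
  14 |  11 | dcebceccebffaabeff
  15 |   2 | eaeedacefdcebceccebffaabeff
  16 |  13 | ebceccebffaabeff
  17 |  19 | ebffaabeff
  18 |  16 | eccebffaabeff
  19 |   5 | edacefdcebceccebffaabeff
  20 |   4 | eedacefdcebceccebffaabeff
  21 |   9 | efdcebceccebffaabeff
  22 |  26 | eff
  23 |  28 | f
  24 |  22 | faabeff
  25 |  10 | fdcebceccebffaabeff
  26 |   1 | feaeedacefdcebceccebffaabeff
  27 |  27 | ff
  28 |  21 | ffaabeff

[23, 24, 7, 3, 0, 14, 25, 20, 17, 12, 18, 15, 8, 6, 11, 2, 13, 19, 16, 5, 4, 9, 26, 28, 22, 10, 1, 27, 21]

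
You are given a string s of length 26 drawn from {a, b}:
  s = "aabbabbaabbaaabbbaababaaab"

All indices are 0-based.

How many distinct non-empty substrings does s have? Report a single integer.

277

rank→(start, suffix):
  0 → (22, 'aaab')
  1 → (11, 'aaabbbaababaaab')
  2 → (23, 'aab')
  3 → (17, 'aababaaab')
  4 → (7, 'aabbaaabbbaababaaab')
  5 → (0, 'aabbabbaabbaaabbbaababaaab')
  6 → (12, 'aabbbaababaaab')
  7 → (24, 'ab')
  8 → (20, 'abaaab')
  9 → (18, 'ababaaab')
  10 → (8, 'abbaaabbbaababaaab')
  11 → (4, 'abbaabbaaabbbaababaaab')
  12 → (1, 'abbabbaabbaaabbbaababaaab')
  13 → (13, 'abbbaababaaab')
  14 → (25, 'b')
  15 → (21, 'baaab')
  16 → (10, 'baaabbbaababaaab')
  17 → (16, 'baababaaab')
  18 → (6, 'baabbaaabbbaababaaab')
  19 → (19, 'babaaab')
  20 → (3, 'babbaabbaaabbbaababaaab')
  21 → (9, 'bbaaabbbaababaaab')
  22 → (15, 'bbaababaaab')
  23 → (5, 'bbaabbaaabbbaababaaab')
  24 → (2, 'bbabbaabbaaabbbaababaaab')
  25 → (14, 'bbbaababaaab')

SA = [22, 11, 23, 17, 7, 0, 12, 24, 20, 18, 8, 4, 1, 13, 25, 21, 10, 16, 6, 19, 3, 9, 15, 5, 2, 14]
rank  pair      lcp
   1  s[22:],s[11:]  4  'aaab'
   2  s[11:],s[23:]  2  'aa'
   3  s[23:],s[17:]  3  'aab'
   4  s[17:],s[7:]  3  'aab'
   5  s[7:],s[0:]  5  'aabba'
   6  s[0:],s[12:]  4  'aabb'
   7  s[12:],s[24:]  1  'a'
   8  s[24:],s[20:]  2  'ab'
   9  s[20:],s[18:]  3  'aba'
  10  s[18:],s[8:]  2  'ab'
  11  s[8:],s[4:]  5  'abbaa'
  12  s[4:],s[1:]  4  'abba'
  13  s[1:],s[13:]  3  'abb'
  14  s[13:],s[25:]  0  ''
  15  s[25:],s[21:]  1  'b'
  16  s[21:],s[10:]  5  'baaab'
  17  s[10:],s[16:]  3  'baa'
  18  s[16:],s[6:]  4  'baab'
  19  s[6:],s[19:]  2  'ba'
  20  s[19:],s[3:]  3  'bab'
  21  s[3:],s[9:]  1  'b'
  22  s[9:],s[15:]  4  'bbaa'
  23  s[15:],s[5:]  5  'bbaab'
  24  s[5:],s[2:]  3  'bba'
  25  s[2:],s[14:]  2  'bb'

n(n+1)/2 = 26·27/2 = 351
Σ LCP = 0 + 4 + 2 + 3 + 3 + 5 + 4 + 1 + 2 + 3 + 2 + 5 + 4 + 3 + 0 + 1 + 5 + 3 + 4 + 2 + 3 + 1 + 4 + 5 + 3 + 2 = 74
distinct = 351 − 74 = 277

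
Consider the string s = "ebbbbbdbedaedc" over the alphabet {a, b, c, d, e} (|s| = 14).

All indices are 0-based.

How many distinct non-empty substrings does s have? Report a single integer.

89

sorted suffixes:
  #0 SA[0]=10  'aedc'
  #1 SA[1]=1  'bbbbbdbedaedc'
  #2 SA[2]=2  'bbbbdbedaedc'
  #3 SA[3]=3  'bbbdbedaedc'
  #4 SA[4]=4  'bbdbedaedc'
  #5 SA[5]=5  'bdbedaedc'
  #6 SA[6]=7  'bedaedc'
  #7 SA[7]=13  'c'
  #8 SA[8]=9  'daedc'
  #9 SA[9]=6  'dbedaedc'
  #10 SA[10]=12  'dc'
  #11 SA[11]=0  'ebbbbbdbedaedc'
  #12 SA[12]=8  'edaedc'
  #13 SA[13]=11  'edc'

SA = [10, 1, 2, 3, 4, 5, 7, 13, 9, 6, 12, 0, 8, 11]
rank  pair      lcp
   1  s[10:],s[1:]  0  ''
   2  s[1:],s[2:]  4  'bbbb'
   3  s[2:],s[3:]  3  'bbb'
   4  s[3:],s[4:]  2  'bb'
   5  s[4:],s[5:]  1  'b'
   6  s[5:],s[7:]  1  'b'
   7  s[7:],s[13:]  0  ''
   8  s[13:],s[9:]  0  ''
   9  s[9:],s[6:]  1  'd'
  10  s[6:],s[12:]  1  'd'
  11  s[12:],s[0:]  0  ''
  12  s[0:],s[8:]  1  'e'
  13  s[8:],s[11:]  2  'ed'

n(n+1)/2 = 14·15/2 = 105
Σ LCP = 0 + 0 + 4 + 3 + 2 + 1 + 1 + 0 + 0 + 1 + 1 + 0 + 1 + 2 = 16
distinct = 105 − 16 = 89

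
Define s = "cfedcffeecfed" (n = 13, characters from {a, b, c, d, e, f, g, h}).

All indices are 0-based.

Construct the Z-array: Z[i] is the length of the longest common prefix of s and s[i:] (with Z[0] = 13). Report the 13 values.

[13, 0, 0, 0, 2, 0, 0, 0, 0, 4, 0, 0, 0]

Z[0]=13
i=1: fresh scan; Z[1]=0
i=2: fresh scan; Z[2]=0
i=3: fresh scan; Z[3]=0
i=4: fresh scan; Z[4]=2 grow→box=[4,6)
i=5: min(r-i=1, Z[1]=0)=0; Z[5]=0
i=6: fresh scan; Z[6]=0
i=7: fresh scan; Z[7]=0
i=8: fresh scan; Z[8]=0
i=9: fresh scan; Z[9]=4 grow→box=[9,13)
i=10: min(r-i=3, Z[1]=0)=0; Z[10]=0
i=11: min(r-i=2, Z[2]=0)=0; Z[11]=0
i=12: min(r-i=1, Z[3]=0)=0; Z[12]=0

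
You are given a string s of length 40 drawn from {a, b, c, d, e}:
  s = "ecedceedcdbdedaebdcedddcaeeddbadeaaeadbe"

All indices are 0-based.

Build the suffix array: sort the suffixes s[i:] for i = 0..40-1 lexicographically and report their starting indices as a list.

sorted suffixes:
  #0 SA[0]=33  'aaeadbe'
  #1 SA[1]=36  'adbe'
  #2 SA[2]=30  'adeaaeadbe'
  #3 SA[3]=34  'aeadbe'
  #4 SA[4]=14  'aebdcedddcaeeddbadeaaeadbe'
  #5 SA[5]=24  'aeeddbadeaaeadbe'
  #6 SA[6]=29  'badeaaeadbe'
  #7 SA[7]=16  'bdcedddcaeeddbadeaaeadbe'
  #8 SA[8]=10  'bdedaebdcedddcaeeddbadeaaeadbe'
  #9 SA[9]=38  'be'
  #10 SA[10]=23  'caeeddbadeaaeadbe'
  #11 SA[11]=8  'cdbdedaebdcedddcaeeddbadeaaeadbe'
  #12 SA[12]=1  'cedceedcdbdedaebdcedddcaeeddbadeaaeadbe'
  #13 SA[13]=18  'cedddcaeeddbadeaaeadbe'
  #14 SA[14]=4  'ceedcdbdedaebdcedddcaeeddbadeaaeadbe'
  #15 SA[15]=13  'daebdcedddcaeeddbadeaaeadbe'
  #16 SA[16]=28  'dbadeaaeadbe'
  #17 SA[17]=9  'dbdedaebdcedddcaeeddbadeaaeadbe'
  #18 SA[18]=37  'dbe'
  #19 SA[19]=22  'dcaeeddbadeaaeadbe'
  #20 SA[20]=7  'dcdbdedaebdcedddcaeeddbadeaaeadbe'
  #21 SA[21]=17  'dcedddcaeeddbadeaaeadbe'
  #22 SA[22]=3  'dceedcdbdedaebdcedddcaeeddbadeaaeadbe'
  #23 SA[23]=27  'ddbadeaaeadbe'
  #24 SA[24]=21  'ddcaeeddbadeaaeadbe'
  #25 SA[25]=20  'dddcaeeddbadeaaeadbe'
  #26 SA[26]=31  'deaaeadbe'
  #27 SA[27]=11  'dedaebdcedddcaeeddbadeaaeadbe'
  #28 SA[28]=39  'e'
  #29 SA[29]=32  'eaaeadbe'
  #30 SA[30]=35  'eadbe'
  #31 SA[31]=15  'ebdcedddcaeeddbadeaaeadbe'
  #32 SA[32]=0  'ecedceedcdbdedaebdcedddcaeeddbadeaaeadbe'
  #33 SA[33]=12  'edaebdcedddcaeeddbadeaaeadbe'
  #34 SA[34]=6  'edcdbdedaebdcedddcaeeddbadeaaeadbe'
  #35 SA[35]=2  'edceedcdbdedaebdcedddcaeeddbadeaaeadbe'
  #36 SA[36]=26  'eddbadeaaeadbe'
  #37 SA[37]=19  'edddcaeeddbadeaaeadbe'
  #38 SA[38]=5  'eedcdbdedaebdcedddcaeeddbadeaaeadbe'
  #39 SA[39]=25  'eeddbadeaaeadbe'

[33, 36, 30, 34, 14, 24, 29, 16, 10, 38, 23, 8, 1, 18, 4, 13, 28, 9, 37, 22, 7, 17, 3, 27, 21, 20, 31, 11, 39, 32, 35, 15, 0, 12, 6, 2, 26, 19, 5, 25]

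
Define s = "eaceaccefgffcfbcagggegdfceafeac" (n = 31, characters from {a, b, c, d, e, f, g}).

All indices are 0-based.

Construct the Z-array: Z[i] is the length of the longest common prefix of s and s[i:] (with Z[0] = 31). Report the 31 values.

[31, 0, 0, 3, 0, 0, 0, 1, 0, 0, 0, 0, 0, 0, 0, 0, 0, 0, 0, 0, 1, 0, 0, 0, 0, 2, 0, 0, 3, 0, 0]

Z[0]=31
i=1: outside box; Z[1]=0
i=2: outside box; Z[2]=0
i=3: outside box; Z[3]=3 extend→box=[3,6)
i=4: min(r-i=2, Z[1]=0)=0; Z[4]=0
i=5: min(r-i=1, Z[2]=0)=0; Z[5]=0
i=6: outside box; Z[6]=0
i=7: outside box; Z[7]=1 extend→box=[7,8)
i=8: outside box; Z[8]=0
i=9: outside box; Z[9]=0
i=10: outside box; Z[10]=0
i=11: outside box; Z[11]=0
i=12: outside box; Z[12]=0
i=13: outside box; Z[13]=0
i=14: outside box; Z[14]=0
i=15: outside box; Z[15]=0
i=16: outside box; Z[16]=0
i=17: outside box; Z[17]=0
i=18: outside box; Z[18]=0
i=19: outside box; Z[19]=0
i=20: outside box; Z[20]=1 extend→box=[20,21)
i=21: outside box; Z[21]=0
i=22: outside box; Z[22]=0
i=23: outside box; Z[23]=0
i=24: outside box; Z[24]=0
i=25: outside box; Z[25]=2 extend→box=[25,27)
i=26: min(r-i=1, Z[1]=0)=0; Z[26]=0
i=27: outside box; Z[27]=0
i=28: outside box; Z[28]=3 extend→box=[28,31)
i=29: min(r-i=2, Z[1]=0)=0; Z[29]=0
i=30: min(r-i=1, Z[2]=0)=0; Z[30]=0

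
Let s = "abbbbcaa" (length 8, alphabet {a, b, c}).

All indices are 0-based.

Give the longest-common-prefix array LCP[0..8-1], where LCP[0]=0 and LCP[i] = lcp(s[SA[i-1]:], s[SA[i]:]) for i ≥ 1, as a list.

[0, 1, 1, 0, 3, 2, 1, 0]

sorted suffixes:
  #0 SA[0]=7  'a'
  #1 SA[1]=6  'aa'
  #2 SA[2]=0  'abbbbcaa'
  #3 SA[3]=1  'bbbbcaa'
  #4 SA[4]=2  'bbbcaa'
  #5 SA[5]=3  'bbcaa'
  #6 SA[6]=4  'bcaa'
  #7 SA[7]=5  'caa'

SA = [7, 6, 0, 1, 2, 3, 4, 5]
[i] adj suffixes → lcp
  [1] 7/6 → 1 ('a')
  [2] 6/0 → 1 ('a')
  [3] 0/1 → 0 ('')
  [4] 1/2 → 3 ('bbb')
  [5] 2/3 → 2 ('bb')
  [6] 3/4 → 1 ('b')
  [7] 4/5 → 0 ('')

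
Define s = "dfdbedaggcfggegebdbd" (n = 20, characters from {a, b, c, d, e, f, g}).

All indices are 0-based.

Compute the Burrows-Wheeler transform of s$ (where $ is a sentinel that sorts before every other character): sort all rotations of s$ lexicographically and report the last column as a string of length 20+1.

rank  rotation               last
    0  $dfdbedaggcfggegebdbd  d
    1  aggcfggegebdbd$dfdbed  d
    2  bd$dfdbedaggcfggegebd  d
    3  bdbd$dfdbedaggcfggege  e
    4  bedaggcfggegebdbd$dfd  d
    5  cfggegebdbd$dfdbedagg  g
    6  d$dfdbedaggcfggegebdb  b
    7  daggcfggegebdbd$dfdbe  e
    8  dbd$dfdbedaggcfggegeb  b
    9  dbedaggcfggegebdbd$df  f
   10  dfdbedaggcfggegebdbd$  $
   11  ebdbd$dfdbedaggcfggeg  g
   12  edaggcfggegebdbd$dfdb  b
   13  egebdbd$dfdbedaggcfgg  g
   14  fdbedaggcfggegebdbd$d  d
   15  fggegebdbd$dfdbedaggc  c
   16  gcfggegebdbd$dfdbedag  g
   17  gebdbd$dfdbedaggcfgge  e
   18  gegebdbd$dfdbedaggcfg  g
   19  ggcfggegebdbd$dfdbeda  a
   20  ggegebdbd$dfdbedaggcf  f

dddedgbebf$gbgdcgegaf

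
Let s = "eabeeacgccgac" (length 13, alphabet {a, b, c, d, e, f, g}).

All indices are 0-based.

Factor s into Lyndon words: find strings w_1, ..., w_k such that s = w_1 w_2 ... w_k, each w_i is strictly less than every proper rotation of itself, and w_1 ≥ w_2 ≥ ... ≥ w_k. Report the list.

["e", "abeeacgccgac"]

emit factor 1: 'e' (i=0, period=1)
emit factor 2: 'abeeacgccgac' (i=1, period=12)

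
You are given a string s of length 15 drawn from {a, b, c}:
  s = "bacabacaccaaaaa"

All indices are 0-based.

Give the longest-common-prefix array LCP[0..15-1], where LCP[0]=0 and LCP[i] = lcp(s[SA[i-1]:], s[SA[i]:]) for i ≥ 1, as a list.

[0, 1, 2, 3, 4, 1, 1, 3, 2, 0, 4, 0, 2, 2, 1]

rank→(start, suffix):
  0 → (14, 'a')
  1 → (13, 'aa')
  2 → (12, 'aaa')
  3 → (11, 'aaaa')
  4 → (10, 'aaaaa')
  5 → (3, 'abacaccaaaaa')
  6 → (1, 'acabacaccaaaaa')
  7 → (5, 'acaccaaaaa')
  8 → (7, 'accaaaaa')
  9 → (0, 'bacabacaccaaaaa')
  10 → (4, 'bacaccaaaaa')
  11 → (9, 'caaaaa')
  12 → (2, 'cabacaccaaaaa')
  13 → (6, 'caccaaaaa')
  14 → (8, 'ccaaaaa')

SA = [14, 13, 12, 11, 10, 3, 1, 5, 7, 0, 4, 9, 2, 6, 8]
[i] adj suffixes → lcp
  [1] 14/13 → 1 ('a')
  [2] 13/12 → 2 ('aa')
  [3] 12/11 → 3 ('aaa')
  [4] 11/10 → 4 ('aaaa')
  [5] 10/3 → 1 ('a')
  [6] 3/1 → 1 ('a')
  [7] 1/5 → 3 ('aca')
  [8] 5/7 → 2 ('ac')
  [9] 7/0 → 0 ('')
  [10] 0/4 → 4 ('baca')
  [11] 4/9 → 0 ('')
  [12] 9/2 → 2 ('ca')
  [13] 2/6 → 2 ('ca')
  [14] 6/8 → 1 ('c')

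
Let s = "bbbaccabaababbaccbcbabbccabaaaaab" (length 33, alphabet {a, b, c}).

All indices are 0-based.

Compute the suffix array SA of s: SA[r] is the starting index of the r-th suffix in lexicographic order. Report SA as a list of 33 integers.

sorted suffixes:
  #0 SA[0]=27  'aaaaab'
  #1 SA[1]=28  'aaaab'
  #2 SA[2]=29  'aaab'
  #3 SA[3]=30  'aab'
  #4 SA[4]=8  'aababbaccbcbabbccabaaaaab'
  #5 SA[5]=31  'ab'
  #6 SA[6]=25  'abaaaaab'
  #7 SA[7]=6  'abaababbaccbcbabbccabaaaaab'
  #8 SA[8]=9  'ababbaccbcbabbccabaaaaab'
  #9 SA[9]=11  'abbaccbcbabbccabaaaaab'
  #10 SA[10]=20  'abbccabaaaaab'
  #11 SA[11]=3  'accabaababbaccbcbabbccabaaaaab'
  #12 SA[12]=14  'accbcbabbccabaaaaab'
  #13 SA[13]=32  'b'
  #14 SA[14]=26  'baaaaab'
  #15 SA[15]=7  'baababbaccbcbabbccabaaaaab'
  #16 SA[16]=10  'babbaccbcbabbccabaaaaab'
  #17 SA[17]=19  'babbccabaaaaab'
  #18 SA[18]=2  'baccabaababbaccbcbabbccabaaaaab'
  #19 SA[19]=13  'baccbcbabbccabaaaaab'
  #20 SA[20]=1  'bbaccabaababbaccbcbabbccabaaaaab'
  #21 SA[21]=12  'bbaccbcbabbccabaaaaab'
  #22 SA[22]=0  'bbbaccabaababbaccbcbabbccabaaaaab'
  #23 SA[23]=21  'bbccabaaaaab'
  #24 SA[24]=17  'bcbabbccabaaaaab'
  #25 SA[25]=22  'bccabaaaaab'
  #26 SA[26]=24  'cabaaaaab'
  #27 SA[27]=5  'cabaababbaccbcbabbccabaaaaab'
  #28 SA[28]=18  'cbabbccabaaaaab'
  #29 SA[29]=16  'cbcbabbccabaaaaab'
  #30 SA[30]=23  'ccabaaaaab'
  #31 SA[31]=4  'ccabaababbaccbcbabbccabaaaaab'
  #32 SA[32]=15  'ccbcbabbccabaaaaab'

[27, 28, 29, 30, 8, 31, 25, 6, 9, 11, 20, 3, 14, 32, 26, 7, 10, 19, 2, 13, 1, 12, 0, 21, 17, 22, 24, 5, 18, 16, 23, 4, 15]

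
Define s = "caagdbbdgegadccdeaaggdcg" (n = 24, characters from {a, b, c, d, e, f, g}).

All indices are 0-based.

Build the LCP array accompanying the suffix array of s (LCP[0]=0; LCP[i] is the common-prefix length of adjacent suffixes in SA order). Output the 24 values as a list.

rank→(start, suffix):
  0 → (1, 'aagdbbdgegadccdeaaggdcg')
  1 → (17, 'aaggdcg')
  2 → (11, 'adccdeaaggdcg')
  3 → (2, 'agdbbdgegadccdeaaggdcg')
  4 → (18, 'aggdcg')
  5 → (5, 'bbdgegadccdeaaggdcg')
  6 → (6, 'bdgegadccdeaaggdcg')
  7 → (0, 'caagdbbdgegadccdeaaggdcg')
  8 → (13, 'ccdeaaggdcg')
  9 → (14, 'cdeaaggdcg')
  10 → (22, 'cg')
  11 → (4, 'dbbdgegadccdeaaggdcg')
  12 → (12, 'dccdeaaggdcg')
  13 → (21, 'dcg')
  14 → (15, 'deaaggdcg')
  15 → (7, 'dgegadccdeaaggdcg')
  16 → (16, 'eaaggdcg')
  17 → (9, 'egadccdeaaggdcg')
  18 → (23, 'g')
  19 → (10, 'gadccdeaaggdcg')
  20 → (3, 'gdbbdgegadccdeaaggdcg')
  21 → (20, 'gdcg')
  22 → (8, 'gegadccdeaaggdcg')
  23 → (19, 'ggdcg')

SA = [1, 17, 11, 2, 18, 5, 6, 0, 13, 14, 22, 4, 12, 21, 15, 7, 16, 9, 23, 10, 3, 20, 8, 19]
rank  pair      lcp
   1  s[1:],s[17:]  3  'aag'
   2  s[17:],s[11:]  1  'a'
   3  s[11:],s[2:]  1  'a'
   4  s[2:],s[18:]  2  'ag'
   5  s[18:],s[5:]  0  ''
   6  s[5:],s[6:]  1  'b'
   7  s[6:],s[0:]  0  ''
   8  s[0:],s[13:]  1  'c'
   9  s[13:],s[14:]  1  'c'
  10  s[14:],s[22:]  1  'c'
  11  s[22:],s[4:]  0  ''
  12  s[4:],s[12:]  1  'd'
  13  s[12:],s[21:]  2  'dc'
  14  s[21:],s[15:]  1  'd'
  15  s[15:],s[7:]  1  'd'
  16  s[7:],s[16:]  0  ''
  17  s[16:],s[9:]  1  'e'
  18  s[9:],s[23:]  0  ''
  19  s[23:],s[10:]  1  'g'
  20  s[10:],s[3:]  1  'g'
  21  s[3:],s[20:]  2  'gd'
  22  s[20:],s[8:]  1  'g'
  23  s[8:],s[19:]  1  'g'

[0, 3, 1, 1, 2, 0, 1, 0, 1, 1, 1, 0, 1, 2, 1, 1, 0, 1, 0, 1, 1, 2, 1, 1]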